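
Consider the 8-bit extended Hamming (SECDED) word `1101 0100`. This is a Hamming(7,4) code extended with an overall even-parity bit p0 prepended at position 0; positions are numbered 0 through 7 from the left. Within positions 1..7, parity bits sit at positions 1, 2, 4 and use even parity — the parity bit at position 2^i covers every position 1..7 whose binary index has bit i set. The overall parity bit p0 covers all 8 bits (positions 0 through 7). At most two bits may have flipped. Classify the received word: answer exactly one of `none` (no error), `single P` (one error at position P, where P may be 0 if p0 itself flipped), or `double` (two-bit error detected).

s1: b1⊕b3⊕b5⊕b7 = 1⊕1⊕1⊕0 = 1
s2: b2⊕b3⊕b6⊕b7 = 0⊕1⊕0⊕0 = 1
s4: b4⊕b5⊕b6⊕b7 = 0⊕1⊕0⊕0 = 1
Syndrome (s4...s1) = 111 → position 7.
Overall parity (XOR of all 8 bits, including p0): 1⊕1⊕0⊕1⊕0⊕1⊕0⊕0 = 0
Overall=0, syndrome position=7 → double-bit error detected (uncorrectable).

double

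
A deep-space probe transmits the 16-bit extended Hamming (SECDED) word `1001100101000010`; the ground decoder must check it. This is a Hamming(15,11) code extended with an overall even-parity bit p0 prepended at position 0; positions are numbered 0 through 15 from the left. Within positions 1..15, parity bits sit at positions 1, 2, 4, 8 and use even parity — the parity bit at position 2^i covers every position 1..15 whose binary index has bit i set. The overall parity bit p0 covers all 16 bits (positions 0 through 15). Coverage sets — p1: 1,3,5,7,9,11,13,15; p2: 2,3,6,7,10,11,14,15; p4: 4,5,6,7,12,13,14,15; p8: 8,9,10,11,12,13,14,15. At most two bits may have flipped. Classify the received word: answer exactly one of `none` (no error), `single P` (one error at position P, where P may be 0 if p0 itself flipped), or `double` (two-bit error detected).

s1: b1⊕b3⊕b5⊕b7⊕b9⊕b11⊕b13⊕b15 = 0⊕1⊕0⊕1⊕1⊕0⊕0⊕0 = 1
s2: b2⊕b3⊕b6⊕b7⊕b10⊕b11⊕b14⊕b15 = 0⊕1⊕0⊕1⊕0⊕0⊕1⊕0 = 1
s4: b4⊕b5⊕b6⊕b7⊕b12⊕b13⊕b14⊕b15 = 1⊕0⊕0⊕1⊕0⊕0⊕1⊕0 = 1
s8: b8⊕b9⊕b10⊕b11⊕b12⊕b13⊕b14⊕b15 = 0⊕1⊕0⊕0⊕0⊕0⊕1⊕0 = 0
Syndrome (s8...s1) = 0111 → position 7.
Overall parity (XOR of all 16 bits, including p0): 1⊕0⊕0⊕1⊕1⊕0⊕0⊕1⊕0⊕1⊕0⊕0⊕0⊕0⊕1⊕0 = 0
Overall=0, syndrome position=7 → double-bit error detected (uncorrectable).

double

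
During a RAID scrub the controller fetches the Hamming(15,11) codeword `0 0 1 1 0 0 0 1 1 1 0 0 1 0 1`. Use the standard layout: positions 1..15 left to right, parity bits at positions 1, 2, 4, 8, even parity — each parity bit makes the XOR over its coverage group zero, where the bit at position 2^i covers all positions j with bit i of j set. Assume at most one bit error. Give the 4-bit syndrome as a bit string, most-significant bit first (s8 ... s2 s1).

s1: b1⊕b3⊕b5⊕b7⊕b9⊕b11⊕b13⊕b15 = 0⊕1⊕0⊕0⊕1⊕0⊕1⊕1 = 0
s2: b2⊕b3⊕b6⊕b7⊕b10⊕b11⊕b14⊕b15 = 0⊕1⊕0⊕0⊕1⊕0⊕0⊕1 = 1
s4: b4⊕b5⊕b6⊕b7⊕b12⊕b13⊕b14⊕b15 = 1⊕0⊕0⊕0⊕0⊕1⊕0⊕1 = 1
s8: b8⊕b9⊕b10⊕b11⊕b12⊕b13⊕b14⊕b15 = 1⊕1⊕1⊕0⊕0⊕1⊕0⊕1 = 1
Syndrome (s8...s1) = 1110 → position 14.

1110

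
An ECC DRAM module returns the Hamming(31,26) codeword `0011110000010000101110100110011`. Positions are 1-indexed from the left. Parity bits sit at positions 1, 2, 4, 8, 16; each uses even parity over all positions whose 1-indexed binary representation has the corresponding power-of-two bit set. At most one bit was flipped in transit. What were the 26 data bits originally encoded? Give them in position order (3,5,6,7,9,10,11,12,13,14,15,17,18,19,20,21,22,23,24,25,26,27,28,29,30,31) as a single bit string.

s1: b1⊕b3⊕b5⊕b7⊕b9⊕b11⊕b13⊕b15⊕b17⊕b19⊕b21⊕b23⊕b25⊕b27⊕b29⊕b31 = 0⊕1⊕1⊕0⊕0⊕0⊕0⊕0⊕1⊕1⊕1⊕1⊕0⊕1⊕0⊕1 = 0
s2: b2⊕b3⊕b6⊕b7⊕b10⊕b11⊕b14⊕b15⊕b18⊕b19⊕b22⊕b23⊕b26⊕b27⊕b30⊕b31 = 0⊕1⊕1⊕0⊕0⊕0⊕0⊕0⊕0⊕1⊕0⊕1⊕1⊕1⊕1⊕1 = 0
s4: b4⊕b5⊕b6⊕b7⊕b12⊕b13⊕b14⊕b15⊕b20⊕b21⊕b22⊕b23⊕b28⊕b29⊕b30⊕b31 = 1⊕1⊕1⊕0⊕1⊕0⊕0⊕0⊕1⊕1⊕0⊕1⊕0⊕0⊕1⊕1 = 1
s8: b8⊕b9⊕b10⊕b11⊕b12⊕b13⊕b14⊕b15⊕b24⊕b25⊕b26⊕b27⊕b28⊕b29⊕b30⊕b31 = 0⊕0⊕0⊕0⊕1⊕0⊕0⊕0⊕0⊕0⊕1⊕1⊕0⊕0⊕1⊕1 = 1
s16: b16⊕b17⊕b18⊕b19⊕b20⊕b21⊕b22⊕b23⊕b24⊕b25⊕b26⊕b27⊕b28⊕b29⊕b30⊕b31 = 0⊕1⊕0⊕1⊕1⊕1⊕0⊕1⊕0⊕0⊕1⊕1⊕0⊕0⊕1⊕1 = 1
Syndrome (s16...s1) = 11100 → position 28.
Flip bit 28: corrected codeword = 0011110000010000101110100111011
Data bits at positions 3,5,6,7,9,10,11,12,13,14,15,17,18,19,20,21,22,23,24,25,26,27,28,29,30,31: 11100001000101110100111011

11100001000101110100111011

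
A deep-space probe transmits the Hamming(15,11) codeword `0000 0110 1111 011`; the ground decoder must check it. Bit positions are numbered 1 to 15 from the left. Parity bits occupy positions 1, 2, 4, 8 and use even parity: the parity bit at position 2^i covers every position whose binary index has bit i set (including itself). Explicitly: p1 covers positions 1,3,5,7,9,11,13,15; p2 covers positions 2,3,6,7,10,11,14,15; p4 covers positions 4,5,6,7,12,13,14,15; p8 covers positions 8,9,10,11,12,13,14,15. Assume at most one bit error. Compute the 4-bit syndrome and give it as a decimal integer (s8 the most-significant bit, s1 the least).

s1: b1⊕b3⊕b5⊕b7⊕b9⊕b11⊕b13⊕b15 = 0⊕0⊕0⊕1⊕1⊕1⊕0⊕1 = 0
s2: b2⊕b3⊕b6⊕b7⊕b10⊕b11⊕b14⊕b15 = 0⊕0⊕1⊕1⊕1⊕1⊕1⊕1 = 0
s4: b4⊕b5⊕b6⊕b7⊕b12⊕b13⊕b14⊕b15 = 0⊕0⊕1⊕1⊕1⊕0⊕1⊕1 = 1
s8: b8⊕b9⊕b10⊕b11⊕b12⊕b13⊕b14⊕b15 = 0⊕1⊕1⊕1⊕1⊕0⊕1⊕1 = 0
Syndrome (s8...s1) = 0100 → position 4.

4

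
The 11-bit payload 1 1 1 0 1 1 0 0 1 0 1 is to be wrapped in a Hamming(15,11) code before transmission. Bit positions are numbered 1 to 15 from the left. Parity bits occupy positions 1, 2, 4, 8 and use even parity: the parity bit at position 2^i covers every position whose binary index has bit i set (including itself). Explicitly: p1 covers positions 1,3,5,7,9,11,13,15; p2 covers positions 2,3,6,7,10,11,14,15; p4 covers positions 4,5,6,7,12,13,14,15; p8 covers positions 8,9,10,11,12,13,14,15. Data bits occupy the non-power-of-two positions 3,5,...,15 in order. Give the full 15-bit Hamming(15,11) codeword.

101011001100101

Place data bits at non-power-of-two positions: b3=1, b5=1, b6=1, b7=0, b9=1, b10=1, b11=0, b12=0, b13=1, b14=0, b15=1.
p1 = XOR of data positions {3,5,7,9,11,13,15} = 1⊕1⊕0⊕1⊕0⊕1⊕1 = 1
p2 = XOR of data positions {3,6,7,10,11,14,15} = 1⊕1⊕0⊕1⊕0⊕0⊕1 = 0
p4 = XOR of data positions {5,6,7,12,13,14,15} = 1⊕1⊕0⊕0⊕1⊕0⊕1 = 0
p8 = XOR of data positions {9,10,11,12,13,14,15} = 1⊕1⊕0⊕0⊕1⊕0⊕1 = 0
Codeword b1..b15 = 101011001100101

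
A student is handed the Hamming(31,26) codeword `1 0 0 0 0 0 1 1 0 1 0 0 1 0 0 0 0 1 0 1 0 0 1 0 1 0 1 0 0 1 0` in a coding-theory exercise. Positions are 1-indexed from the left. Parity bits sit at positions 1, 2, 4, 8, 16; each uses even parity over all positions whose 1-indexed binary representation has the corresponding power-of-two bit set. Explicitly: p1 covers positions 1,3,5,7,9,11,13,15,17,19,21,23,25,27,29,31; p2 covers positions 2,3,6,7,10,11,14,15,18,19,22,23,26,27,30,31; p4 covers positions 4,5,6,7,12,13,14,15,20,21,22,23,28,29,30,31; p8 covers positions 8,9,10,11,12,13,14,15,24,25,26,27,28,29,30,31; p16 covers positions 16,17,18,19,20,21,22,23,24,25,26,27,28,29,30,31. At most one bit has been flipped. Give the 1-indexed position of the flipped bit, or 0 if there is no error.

4

s1: b1⊕b3⊕b5⊕b7⊕b9⊕b11⊕b13⊕b15⊕b17⊕b19⊕b21⊕b23⊕b25⊕b27⊕b29⊕b31 = 1⊕0⊕0⊕1⊕0⊕0⊕1⊕0⊕0⊕0⊕0⊕1⊕1⊕1⊕0⊕0 = 0
s2: b2⊕b3⊕b6⊕b7⊕b10⊕b11⊕b14⊕b15⊕b18⊕b19⊕b22⊕b23⊕b26⊕b27⊕b30⊕b31 = 0⊕0⊕0⊕1⊕1⊕0⊕0⊕0⊕1⊕0⊕0⊕1⊕0⊕1⊕1⊕0 = 0
s4: b4⊕b5⊕b6⊕b7⊕b12⊕b13⊕b14⊕b15⊕b20⊕b21⊕b22⊕b23⊕b28⊕b29⊕b30⊕b31 = 0⊕0⊕0⊕1⊕0⊕1⊕0⊕0⊕1⊕0⊕0⊕1⊕0⊕0⊕1⊕0 = 1
s8: b8⊕b9⊕b10⊕b11⊕b12⊕b13⊕b14⊕b15⊕b24⊕b25⊕b26⊕b27⊕b28⊕b29⊕b30⊕b31 = 1⊕0⊕1⊕0⊕0⊕1⊕0⊕0⊕0⊕1⊕0⊕1⊕0⊕0⊕1⊕0 = 0
s16: b16⊕b17⊕b18⊕b19⊕b20⊕b21⊕b22⊕b23⊕b24⊕b25⊕b26⊕b27⊕b28⊕b29⊕b30⊕b31 = 0⊕0⊕1⊕0⊕1⊕0⊕0⊕1⊕0⊕1⊕0⊕1⊕0⊕0⊕1⊕0 = 0
Syndrome (s16...s1) = 00100 → position 4.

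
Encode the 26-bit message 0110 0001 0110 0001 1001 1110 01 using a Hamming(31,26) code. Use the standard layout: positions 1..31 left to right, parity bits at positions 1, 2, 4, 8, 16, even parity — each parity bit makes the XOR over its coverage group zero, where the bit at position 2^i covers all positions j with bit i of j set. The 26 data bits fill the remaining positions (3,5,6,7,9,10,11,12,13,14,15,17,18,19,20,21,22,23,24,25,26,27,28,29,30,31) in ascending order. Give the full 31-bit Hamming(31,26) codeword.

0101110000010111000011001111001

Place data bits at non-power-of-two positions: b3=0, b5=1, b6=1, b7=0, b9=0, b10=0, b11=0, b12=1, b13=0, b14=1, b15=1, b17=0, b18=0, b19=0, b20=0, b21=1, b22=1, b23=0, b24=0, b25=1, b26=1, b27=1, b28=1, b29=0, b30=0, b31=1.
p1 = XOR of data positions {3,5,7,9,11,13,15,17,19,21,23,25,27,29,31} = 0⊕1⊕0⊕0⊕0⊕0⊕1⊕0⊕0⊕1⊕0⊕1⊕1⊕0⊕1 = 0
p2 = XOR of data positions {3,6,7,10,11,14,15,18,19,22,23,26,27,30,31} = 0⊕1⊕0⊕0⊕0⊕1⊕1⊕0⊕0⊕1⊕0⊕1⊕1⊕0⊕1 = 1
p4 = XOR of data positions {5,6,7,12,13,14,15,20,21,22,23,28,29,30,31} = 1⊕1⊕0⊕1⊕0⊕1⊕1⊕0⊕1⊕1⊕0⊕1⊕0⊕0⊕1 = 1
p8 = XOR of data positions {9,10,11,12,13,14,15,24,25,26,27,28,29,30,31} = 0⊕0⊕0⊕1⊕0⊕1⊕1⊕0⊕1⊕1⊕1⊕1⊕0⊕0⊕1 = 0
p16 = XOR of data positions {17,18,19,20,21,22,23,24,25,26,27,28,29,30,31} = 0⊕0⊕0⊕0⊕1⊕1⊕0⊕0⊕1⊕1⊕1⊕1⊕0⊕0⊕1 = 1
Codeword b1..b31 = 0101110000010111000011001111001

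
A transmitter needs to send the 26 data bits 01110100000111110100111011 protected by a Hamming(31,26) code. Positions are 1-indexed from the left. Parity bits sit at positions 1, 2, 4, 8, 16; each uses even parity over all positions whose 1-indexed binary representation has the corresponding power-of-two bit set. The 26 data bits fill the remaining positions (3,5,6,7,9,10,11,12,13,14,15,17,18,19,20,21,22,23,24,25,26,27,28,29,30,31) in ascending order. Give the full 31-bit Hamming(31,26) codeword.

0001111001000001111110100111011

Place data bits at non-power-of-two positions: b3=0, b5=1, b6=1, b7=1, b9=0, b10=1, b11=0, b12=0, b13=0, b14=0, b15=0, b17=1, b18=1, b19=1, b20=1, b21=1, b22=0, b23=1, b24=0, b25=0, b26=1, b27=1, b28=1, b29=0, b30=1, b31=1.
p1 = XOR of data positions {3,5,7,9,11,13,15,17,19,21,23,25,27,29,31} = 0⊕1⊕1⊕0⊕0⊕0⊕0⊕1⊕1⊕1⊕1⊕0⊕1⊕0⊕1 = 0
p2 = XOR of data positions {3,6,7,10,11,14,15,18,19,22,23,26,27,30,31} = 0⊕1⊕1⊕1⊕0⊕0⊕0⊕1⊕1⊕0⊕1⊕1⊕1⊕1⊕1 = 0
p4 = XOR of data positions {5,6,7,12,13,14,15,20,21,22,23,28,29,30,31} = 1⊕1⊕1⊕0⊕0⊕0⊕0⊕1⊕1⊕0⊕1⊕1⊕0⊕1⊕1 = 1
p8 = XOR of data positions {9,10,11,12,13,14,15,24,25,26,27,28,29,30,31} = 0⊕1⊕0⊕0⊕0⊕0⊕0⊕0⊕0⊕1⊕1⊕1⊕0⊕1⊕1 = 0
p16 = XOR of data positions {17,18,19,20,21,22,23,24,25,26,27,28,29,30,31} = 1⊕1⊕1⊕1⊕1⊕0⊕1⊕0⊕0⊕1⊕1⊕1⊕0⊕1⊕1 = 1
Codeword b1..b31 = 0001111001000001111110100111011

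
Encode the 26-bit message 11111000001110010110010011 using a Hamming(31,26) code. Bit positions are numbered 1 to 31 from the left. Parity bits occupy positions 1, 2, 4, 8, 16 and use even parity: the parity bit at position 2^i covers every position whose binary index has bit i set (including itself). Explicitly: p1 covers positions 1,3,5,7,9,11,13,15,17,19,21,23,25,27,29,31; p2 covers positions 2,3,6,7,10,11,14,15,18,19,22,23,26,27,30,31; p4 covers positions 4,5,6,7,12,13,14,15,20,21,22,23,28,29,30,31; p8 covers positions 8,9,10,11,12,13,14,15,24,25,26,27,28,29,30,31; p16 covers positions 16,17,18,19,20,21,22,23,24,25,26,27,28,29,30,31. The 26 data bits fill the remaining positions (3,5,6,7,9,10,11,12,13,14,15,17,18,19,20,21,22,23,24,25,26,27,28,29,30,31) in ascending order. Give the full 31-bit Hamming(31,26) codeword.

Place data bits at non-power-of-two positions: b3=1, b5=1, b6=1, b7=1, b9=1, b10=0, b11=0, b12=0, b13=0, b14=0, b15=1, b17=1, b18=1, b19=0, b20=0, b21=1, b22=0, b23=1, b24=1, b25=0, b26=0, b27=1, b28=0, b29=0, b30=1, b31=1.
p1 = XOR of data positions {3,5,7,9,11,13,15,17,19,21,23,25,27,29,31} = 1⊕1⊕1⊕1⊕0⊕0⊕1⊕1⊕0⊕1⊕1⊕0⊕1⊕0⊕1 = 0
p2 = XOR of data positions {3,6,7,10,11,14,15,18,19,22,23,26,27,30,31} = 1⊕1⊕1⊕0⊕0⊕0⊕1⊕1⊕0⊕0⊕1⊕0⊕1⊕1⊕1 = 1
p4 = XOR of data positions {5,6,7,12,13,14,15,20,21,22,23,28,29,30,31} = 1⊕1⊕1⊕0⊕0⊕0⊕1⊕0⊕1⊕0⊕1⊕0⊕0⊕1⊕1 = 0
p8 = XOR of data positions {9,10,11,12,13,14,15,24,25,26,27,28,29,30,31} = 1⊕0⊕0⊕0⊕0⊕0⊕1⊕1⊕0⊕0⊕1⊕0⊕0⊕1⊕1 = 0
p16 = XOR of data positions {17,18,19,20,21,22,23,24,25,26,27,28,29,30,31} = 1⊕1⊕0⊕0⊕1⊕0⊕1⊕1⊕0⊕0⊕1⊕0⊕0⊕1⊕1 = 0
Codeword b1..b31 = 0110111010000010110010110010011

0110111010000010110010110010011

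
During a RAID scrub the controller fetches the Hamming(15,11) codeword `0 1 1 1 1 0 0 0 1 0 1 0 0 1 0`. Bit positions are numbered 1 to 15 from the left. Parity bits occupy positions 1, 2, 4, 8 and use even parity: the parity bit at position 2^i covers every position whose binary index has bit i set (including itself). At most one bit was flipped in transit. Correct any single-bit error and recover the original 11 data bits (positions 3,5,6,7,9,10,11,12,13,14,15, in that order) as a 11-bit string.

s1: b1⊕b3⊕b5⊕b7⊕b9⊕b11⊕b13⊕b15 = 0⊕1⊕1⊕0⊕1⊕1⊕0⊕0 = 0
s2: b2⊕b3⊕b6⊕b7⊕b10⊕b11⊕b14⊕b15 = 1⊕1⊕0⊕0⊕0⊕1⊕1⊕0 = 0
s4: b4⊕b5⊕b6⊕b7⊕b12⊕b13⊕b14⊕b15 = 1⊕1⊕0⊕0⊕0⊕0⊕1⊕0 = 1
s8: b8⊕b9⊕b10⊕b11⊕b12⊕b13⊕b14⊕b15 = 0⊕1⊕0⊕1⊕0⊕0⊕1⊕0 = 1
Syndrome (s8...s1) = 1100 → position 12.
Flip bit 12: corrected codeword = 011110001011010
Data bits at positions 3,5,6,7,9,10,11,12,13,14,15: 11001011010

11001011010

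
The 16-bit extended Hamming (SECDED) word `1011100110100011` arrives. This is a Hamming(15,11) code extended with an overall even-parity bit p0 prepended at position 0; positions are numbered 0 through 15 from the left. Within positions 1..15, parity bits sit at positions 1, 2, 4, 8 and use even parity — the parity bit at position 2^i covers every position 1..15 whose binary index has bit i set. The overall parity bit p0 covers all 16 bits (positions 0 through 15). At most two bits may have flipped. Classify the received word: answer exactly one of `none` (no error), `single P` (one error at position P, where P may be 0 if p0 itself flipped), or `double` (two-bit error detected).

single 1

s1: b1⊕b3⊕b5⊕b7⊕b9⊕b11⊕b13⊕b15 = 0⊕1⊕0⊕1⊕0⊕0⊕0⊕1 = 1
s2: b2⊕b3⊕b6⊕b7⊕b10⊕b11⊕b14⊕b15 = 1⊕1⊕0⊕1⊕1⊕0⊕1⊕1 = 0
s4: b4⊕b5⊕b6⊕b7⊕b12⊕b13⊕b14⊕b15 = 1⊕0⊕0⊕1⊕0⊕0⊕1⊕1 = 0
s8: b8⊕b9⊕b10⊕b11⊕b12⊕b13⊕b14⊕b15 = 1⊕0⊕1⊕0⊕0⊕0⊕1⊕1 = 0
Syndrome (s8...s1) = 0001 → position 1.
Overall parity (XOR of all 16 bits, including p0): 1⊕0⊕1⊕1⊕1⊕0⊕0⊕1⊕1⊕0⊕1⊕0⊕0⊕0⊕1⊕1 = 1
Overall=1, syndrome position=1 → single-bit error at position 1.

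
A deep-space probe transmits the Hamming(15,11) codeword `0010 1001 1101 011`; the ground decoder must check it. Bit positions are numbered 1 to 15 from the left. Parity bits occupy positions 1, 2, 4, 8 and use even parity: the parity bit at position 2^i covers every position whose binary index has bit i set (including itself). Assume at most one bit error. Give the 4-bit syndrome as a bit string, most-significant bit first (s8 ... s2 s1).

0000

s1: b1⊕b3⊕b5⊕b7⊕b9⊕b11⊕b13⊕b15 = 0⊕1⊕1⊕0⊕1⊕0⊕0⊕1 = 0
s2: b2⊕b3⊕b6⊕b7⊕b10⊕b11⊕b14⊕b15 = 0⊕1⊕0⊕0⊕1⊕0⊕1⊕1 = 0
s4: b4⊕b5⊕b6⊕b7⊕b12⊕b13⊕b14⊕b15 = 0⊕1⊕0⊕0⊕1⊕0⊕1⊕1 = 0
s8: b8⊕b9⊕b10⊕b11⊕b12⊕b13⊕b14⊕b15 = 1⊕1⊕1⊕0⊕1⊕0⊕1⊕1 = 0
Syndrome (s8...s1) = 0000 → position 0 (no error).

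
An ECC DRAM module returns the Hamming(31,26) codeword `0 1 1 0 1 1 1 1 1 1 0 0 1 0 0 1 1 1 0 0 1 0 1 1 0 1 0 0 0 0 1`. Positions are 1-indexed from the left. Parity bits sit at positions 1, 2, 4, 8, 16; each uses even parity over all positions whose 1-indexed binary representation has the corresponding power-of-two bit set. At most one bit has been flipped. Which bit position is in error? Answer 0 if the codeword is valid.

s1: b1⊕b3⊕b5⊕b7⊕b9⊕b11⊕b13⊕b15⊕b17⊕b19⊕b21⊕b23⊕b25⊕b27⊕b29⊕b31 = 0⊕1⊕1⊕1⊕1⊕0⊕1⊕0⊕1⊕0⊕1⊕1⊕0⊕0⊕0⊕1 = 1
s2: b2⊕b3⊕b6⊕b7⊕b10⊕b11⊕b14⊕b15⊕b18⊕b19⊕b22⊕b23⊕b26⊕b27⊕b30⊕b31 = 1⊕1⊕1⊕1⊕1⊕0⊕0⊕0⊕1⊕0⊕0⊕1⊕1⊕0⊕0⊕1 = 1
s4: b4⊕b5⊕b6⊕b7⊕b12⊕b13⊕b14⊕b15⊕b20⊕b21⊕b22⊕b23⊕b28⊕b29⊕b30⊕b31 = 0⊕1⊕1⊕1⊕0⊕1⊕0⊕0⊕0⊕1⊕0⊕1⊕0⊕0⊕0⊕1 = 1
s8: b8⊕b9⊕b10⊕b11⊕b12⊕b13⊕b14⊕b15⊕b24⊕b25⊕b26⊕b27⊕b28⊕b29⊕b30⊕b31 = 1⊕1⊕1⊕0⊕0⊕1⊕0⊕0⊕1⊕0⊕1⊕0⊕0⊕0⊕0⊕1 = 1
s16: b16⊕b17⊕b18⊕b19⊕b20⊕b21⊕b22⊕b23⊕b24⊕b25⊕b26⊕b27⊕b28⊕b29⊕b30⊕b31 = 1⊕1⊕1⊕0⊕0⊕1⊕0⊕1⊕1⊕0⊕1⊕0⊕0⊕0⊕0⊕1 = 0
Syndrome (s16...s1) = 01111 → position 15.

15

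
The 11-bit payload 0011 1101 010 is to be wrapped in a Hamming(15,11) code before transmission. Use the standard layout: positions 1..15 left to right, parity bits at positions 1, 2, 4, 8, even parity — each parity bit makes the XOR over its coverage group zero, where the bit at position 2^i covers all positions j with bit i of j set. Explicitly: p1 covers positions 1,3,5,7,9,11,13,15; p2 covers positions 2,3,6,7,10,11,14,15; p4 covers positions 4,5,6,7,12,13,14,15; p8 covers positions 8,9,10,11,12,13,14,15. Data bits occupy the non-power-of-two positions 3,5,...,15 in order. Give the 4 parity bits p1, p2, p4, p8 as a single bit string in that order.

0000

Place data bits at non-power-of-two positions: b3=0, b5=0, b6=1, b7=1, b9=1, b10=1, b11=0, b12=1, b13=0, b14=1, b15=0.
p1 = XOR of data positions {3,5,7,9,11,13,15} = 0⊕0⊕1⊕1⊕0⊕0⊕0 = 0
p2 = XOR of data positions {3,6,7,10,11,14,15} = 0⊕1⊕1⊕1⊕0⊕1⊕0 = 0
p4 = XOR of data positions {5,6,7,12,13,14,15} = 0⊕1⊕1⊕1⊕0⊕1⊕0 = 0
p8 = XOR of data positions {9,10,11,12,13,14,15} = 1⊕1⊕0⊕1⊕0⊕1⊕0 = 0
Parity bits p1,p2,p4,p8 = 0000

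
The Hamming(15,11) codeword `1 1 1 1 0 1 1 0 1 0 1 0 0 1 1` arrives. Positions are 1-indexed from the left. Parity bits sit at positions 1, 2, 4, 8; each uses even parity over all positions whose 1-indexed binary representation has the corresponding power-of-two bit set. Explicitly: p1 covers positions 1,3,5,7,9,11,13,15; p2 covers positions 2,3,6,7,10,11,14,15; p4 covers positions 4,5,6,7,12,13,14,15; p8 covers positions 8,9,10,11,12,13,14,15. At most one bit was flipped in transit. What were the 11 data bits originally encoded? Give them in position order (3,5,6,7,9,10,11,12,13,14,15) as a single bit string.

s1: b1⊕b3⊕b5⊕b7⊕b9⊕b11⊕b13⊕b15 = 1⊕1⊕0⊕1⊕1⊕1⊕0⊕1 = 0
s2: b2⊕b3⊕b6⊕b7⊕b10⊕b11⊕b14⊕b15 = 1⊕1⊕1⊕1⊕0⊕1⊕1⊕1 = 1
s4: b4⊕b5⊕b6⊕b7⊕b12⊕b13⊕b14⊕b15 = 1⊕0⊕1⊕1⊕0⊕0⊕1⊕1 = 1
s8: b8⊕b9⊕b10⊕b11⊕b12⊕b13⊕b14⊕b15 = 0⊕1⊕0⊕1⊕0⊕0⊕1⊕1 = 0
Syndrome (s8...s1) = 0110 → position 6.
Flip bit 6: corrected codeword = 111100101010011
Data bits at positions 3,5,6,7,9,10,11,12,13,14,15: 10011010011

10011010011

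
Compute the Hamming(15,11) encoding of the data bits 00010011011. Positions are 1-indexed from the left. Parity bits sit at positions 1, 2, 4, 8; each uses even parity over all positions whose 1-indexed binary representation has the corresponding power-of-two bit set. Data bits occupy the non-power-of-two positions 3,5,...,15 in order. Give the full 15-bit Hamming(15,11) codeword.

100000100011011

Place data bits at non-power-of-two positions: b3=0, b5=0, b6=0, b7=1, b9=0, b10=0, b11=1, b12=1, b13=0, b14=1, b15=1.
p1 = XOR of data positions {3,5,7,9,11,13,15} = 0⊕0⊕1⊕0⊕1⊕0⊕1 = 1
p2 = XOR of data positions {3,6,7,10,11,14,15} = 0⊕0⊕1⊕0⊕1⊕1⊕1 = 0
p4 = XOR of data positions {5,6,7,12,13,14,15} = 0⊕0⊕1⊕1⊕0⊕1⊕1 = 0
p8 = XOR of data positions {9,10,11,12,13,14,15} = 0⊕0⊕1⊕1⊕0⊕1⊕1 = 0
Codeword b1..b15 = 100000100011011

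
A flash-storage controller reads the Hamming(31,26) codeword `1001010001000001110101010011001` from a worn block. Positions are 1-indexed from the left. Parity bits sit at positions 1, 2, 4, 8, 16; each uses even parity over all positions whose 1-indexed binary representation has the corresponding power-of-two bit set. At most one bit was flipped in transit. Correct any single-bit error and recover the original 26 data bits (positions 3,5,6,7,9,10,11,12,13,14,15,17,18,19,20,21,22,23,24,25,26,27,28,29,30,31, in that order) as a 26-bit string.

00100100000110101000011001

s1: b1⊕b3⊕b5⊕b7⊕b9⊕b11⊕b13⊕b15⊕b17⊕b19⊕b21⊕b23⊕b25⊕b27⊕b29⊕b31 = 1⊕0⊕0⊕0⊕0⊕0⊕0⊕0⊕1⊕0⊕0⊕0⊕0⊕1⊕0⊕1 = 0
s2: b2⊕b3⊕b6⊕b7⊕b10⊕b11⊕b14⊕b15⊕b18⊕b19⊕b22⊕b23⊕b26⊕b27⊕b30⊕b31 = 0⊕0⊕1⊕0⊕1⊕0⊕0⊕0⊕1⊕0⊕1⊕0⊕0⊕1⊕0⊕1 = 0
s4: b4⊕b5⊕b6⊕b7⊕b12⊕b13⊕b14⊕b15⊕b20⊕b21⊕b22⊕b23⊕b28⊕b29⊕b30⊕b31 = 1⊕0⊕1⊕0⊕0⊕0⊕0⊕0⊕1⊕0⊕1⊕0⊕1⊕0⊕0⊕1 = 0
s8: b8⊕b9⊕b10⊕b11⊕b12⊕b13⊕b14⊕b15⊕b24⊕b25⊕b26⊕b27⊕b28⊕b29⊕b30⊕b31 = 0⊕0⊕1⊕0⊕0⊕0⊕0⊕0⊕1⊕0⊕0⊕1⊕1⊕0⊕0⊕1 = 1
s16: b16⊕b17⊕b18⊕b19⊕b20⊕b21⊕b22⊕b23⊕b24⊕b25⊕b26⊕b27⊕b28⊕b29⊕b30⊕b31 = 1⊕1⊕1⊕0⊕1⊕0⊕1⊕0⊕1⊕0⊕0⊕1⊕1⊕0⊕0⊕1 = 1
Syndrome (s16...s1) = 11000 → position 24.
Flip bit 24: corrected codeword = 1001010001000001110101000011001
Data bits at positions 3,5,6,7,9,10,11,12,13,14,15,17,18,19,20,21,22,23,24,25,26,27,28,29,30,31: 00100100000110101000011001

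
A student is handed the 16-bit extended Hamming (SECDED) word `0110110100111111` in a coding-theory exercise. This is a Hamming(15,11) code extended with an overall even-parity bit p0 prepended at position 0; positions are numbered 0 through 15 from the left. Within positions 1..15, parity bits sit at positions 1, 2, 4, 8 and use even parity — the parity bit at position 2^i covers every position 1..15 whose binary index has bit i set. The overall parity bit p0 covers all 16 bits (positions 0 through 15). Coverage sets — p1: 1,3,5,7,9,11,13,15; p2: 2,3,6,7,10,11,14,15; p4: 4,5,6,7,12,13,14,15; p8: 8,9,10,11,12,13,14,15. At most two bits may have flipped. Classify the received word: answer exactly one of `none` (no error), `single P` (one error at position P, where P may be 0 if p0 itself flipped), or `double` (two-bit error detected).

single 4

s1: b1⊕b3⊕b5⊕b7⊕b9⊕b11⊕b13⊕b15 = 1⊕0⊕1⊕1⊕0⊕1⊕1⊕1 = 0
s2: b2⊕b3⊕b6⊕b7⊕b10⊕b11⊕b14⊕b15 = 1⊕0⊕0⊕1⊕1⊕1⊕1⊕1 = 0
s4: b4⊕b5⊕b6⊕b7⊕b12⊕b13⊕b14⊕b15 = 1⊕1⊕0⊕1⊕1⊕1⊕1⊕1 = 1
s8: b8⊕b9⊕b10⊕b11⊕b12⊕b13⊕b14⊕b15 = 0⊕0⊕1⊕1⊕1⊕1⊕1⊕1 = 0
Syndrome (s8...s1) = 0100 → position 4.
Overall parity (XOR of all 16 bits, including p0): 0⊕1⊕1⊕0⊕1⊕1⊕0⊕1⊕0⊕0⊕1⊕1⊕1⊕1⊕1⊕1 = 1
Overall=1, syndrome position=4 → single-bit error at position 4.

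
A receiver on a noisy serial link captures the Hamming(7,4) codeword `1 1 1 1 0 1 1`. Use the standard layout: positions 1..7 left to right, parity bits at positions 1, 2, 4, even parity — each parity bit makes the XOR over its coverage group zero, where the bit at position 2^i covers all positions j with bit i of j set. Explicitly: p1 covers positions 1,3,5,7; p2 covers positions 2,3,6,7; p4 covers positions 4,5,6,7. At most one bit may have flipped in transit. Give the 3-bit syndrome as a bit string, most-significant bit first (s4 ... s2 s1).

s1: b1⊕b3⊕b5⊕b7 = 1⊕1⊕0⊕1 = 1
s2: b2⊕b3⊕b6⊕b7 = 1⊕1⊕1⊕1 = 0
s4: b4⊕b5⊕b6⊕b7 = 1⊕0⊕1⊕1 = 1
Syndrome (s4...s1) = 101 → position 5.

101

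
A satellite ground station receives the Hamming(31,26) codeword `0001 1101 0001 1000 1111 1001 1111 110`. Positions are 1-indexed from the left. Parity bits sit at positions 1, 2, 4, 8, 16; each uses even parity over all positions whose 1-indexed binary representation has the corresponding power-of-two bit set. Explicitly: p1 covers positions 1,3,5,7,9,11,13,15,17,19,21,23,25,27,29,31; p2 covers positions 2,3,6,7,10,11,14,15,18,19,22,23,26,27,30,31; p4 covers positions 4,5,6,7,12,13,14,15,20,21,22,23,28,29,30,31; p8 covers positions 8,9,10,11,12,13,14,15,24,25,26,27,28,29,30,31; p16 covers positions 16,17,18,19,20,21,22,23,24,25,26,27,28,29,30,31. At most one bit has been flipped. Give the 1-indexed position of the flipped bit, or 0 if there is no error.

0

s1: b1⊕b3⊕b5⊕b7⊕b9⊕b11⊕b13⊕b15⊕b17⊕b19⊕b21⊕b23⊕b25⊕b27⊕b29⊕b31 = 0⊕0⊕1⊕0⊕0⊕0⊕1⊕0⊕1⊕1⊕1⊕0⊕1⊕1⊕1⊕0 = 0
s2: b2⊕b3⊕b6⊕b7⊕b10⊕b11⊕b14⊕b15⊕b18⊕b19⊕b22⊕b23⊕b26⊕b27⊕b30⊕b31 = 0⊕0⊕1⊕0⊕0⊕0⊕0⊕0⊕1⊕1⊕0⊕0⊕1⊕1⊕1⊕0 = 0
s4: b4⊕b5⊕b6⊕b7⊕b12⊕b13⊕b14⊕b15⊕b20⊕b21⊕b22⊕b23⊕b28⊕b29⊕b30⊕b31 = 1⊕1⊕1⊕0⊕1⊕1⊕0⊕0⊕1⊕1⊕0⊕0⊕1⊕1⊕1⊕0 = 0
s8: b8⊕b9⊕b10⊕b11⊕b12⊕b13⊕b14⊕b15⊕b24⊕b25⊕b26⊕b27⊕b28⊕b29⊕b30⊕b31 = 1⊕0⊕0⊕0⊕1⊕1⊕0⊕0⊕1⊕1⊕1⊕1⊕1⊕1⊕1⊕0 = 0
s16: b16⊕b17⊕b18⊕b19⊕b20⊕b21⊕b22⊕b23⊕b24⊕b25⊕b26⊕b27⊕b28⊕b29⊕b30⊕b31 = 0⊕1⊕1⊕1⊕1⊕1⊕0⊕0⊕1⊕1⊕1⊕1⊕1⊕1⊕1⊕0 = 0
Syndrome (s16...s1) = 00000 → position 0 (no error).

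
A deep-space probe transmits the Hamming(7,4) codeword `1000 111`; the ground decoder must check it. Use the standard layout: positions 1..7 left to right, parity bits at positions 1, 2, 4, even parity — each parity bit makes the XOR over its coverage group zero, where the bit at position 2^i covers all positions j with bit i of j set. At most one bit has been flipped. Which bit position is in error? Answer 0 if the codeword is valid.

5

s1: b1⊕b3⊕b5⊕b7 = 1⊕0⊕1⊕1 = 1
s2: b2⊕b3⊕b6⊕b7 = 0⊕0⊕1⊕1 = 0
s4: b4⊕b5⊕b6⊕b7 = 0⊕1⊕1⊕1 = 1
Syndrome (s4...s1) = 101 → position 5.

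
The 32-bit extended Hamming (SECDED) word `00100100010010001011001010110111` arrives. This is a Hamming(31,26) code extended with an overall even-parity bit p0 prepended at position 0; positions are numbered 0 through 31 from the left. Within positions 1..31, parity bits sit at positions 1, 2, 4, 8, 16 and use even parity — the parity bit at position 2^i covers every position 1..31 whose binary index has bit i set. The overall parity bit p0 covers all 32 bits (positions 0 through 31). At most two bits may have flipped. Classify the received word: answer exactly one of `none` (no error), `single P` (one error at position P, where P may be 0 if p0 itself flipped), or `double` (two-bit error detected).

s1: b1⊕b3⊕b5⊕b7⊕b9⊕b11⊕b13⊕b15⊕b17⊕b19⊕b21⊕b23⊕b25⊕b27⊕b29⊕b31 = 0⊕0⊕1⊕0⊕1⊕0⊕0⊕0⊕0⊕1⊕0⊕0⊕0⊕1⊕1⊕1 = 0
s2: b2⊕b3⊕b6⊕b7⊕b10⊕b11⊕b14⊕b15⊕b18⊕b19⊕b22⊕b23⊕b26⊕b27⊕b30⊕b31 = 1⊕0⊕0⊕0⊕0⊕0⊕0⊕0⊕1⊕1⊕1⊕0⊕1⊕1⊕1⊕1 = 0
s4: b4⊕b5⊕b6⊕b7⊕b12⊕b13⊕b14⊕b15⊕b20⊕b21⊕b22⊕b23⊕b28⊕b29⊕b30⊕b31 = 0⊕1⊕0⊕0⊕1⊕0⊕0⊕0⊕0⊕0⊕1⊕0⊕0⊕1⊕1⊕1 = 0
s8: b8⊕b9⊕b10⊕b11⊕b12⊕b13⊕b14⊕b15⊕b24⊕b25⊕b26⊕b27⊕b28⊕b29⊕b30⊕b31 = 0⊕1⊕0⊕0⊕1⊕0⊕0⊕0⊕1⊕0⊕1⊕1⊕0⊕1⊕1⊕1 = 0
s16: b16⊕b17⊕b18⊕b19⊕b20⊕b21⊕b22⊕b23⊕b24⊕b25⊕b26⊕b27⊕b28⊕b29⊕b30⊕b31 = 1⊕0⊕1⊕1⊕0⊕0⊕1⊕0⊕1⊕0⊕1⊕1⊕0⊕1⊕1⊕1 = 0
Syndrome (s16...s1) = 00000 → position 0 (no error).
Overall parity (XOR of all 32 bits, including p0): 0⊕0⊕1⊕0⊕0⊕1⊕0⊕0⊕0⊕1⊕0⊕0⊕1⊕0⊕0⊕0⊕1⊕0⊕1⊕1⊕0⊕0⊕1⊕0⊕1⊕0⊕1⊕1⊕0⊕1⊕1⊕1 = 0
Overall=0, syndrome position=0 → no error.

none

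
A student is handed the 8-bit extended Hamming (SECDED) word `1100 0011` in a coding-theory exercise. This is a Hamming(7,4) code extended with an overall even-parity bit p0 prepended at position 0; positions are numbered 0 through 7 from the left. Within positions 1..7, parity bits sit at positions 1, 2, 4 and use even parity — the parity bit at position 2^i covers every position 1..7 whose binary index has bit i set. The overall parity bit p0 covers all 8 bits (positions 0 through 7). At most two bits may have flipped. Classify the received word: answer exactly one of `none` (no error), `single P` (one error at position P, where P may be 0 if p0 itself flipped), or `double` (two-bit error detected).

s1: b1⊕b3⊕b5⊕b7 = 1⊕0⊕0⊕1 = 0
s2: b2⊕b3⊕b6⊕b7 = 0⊕0⊕1⊕1 = 0
s4: b4⊕b5⊕b6⊕b7 = 0⊕0⊕1⊕1 = 0
Syndrome (s4...s1) = 000 → position 0 (no error).
Overall parity (XOR of all 8 bits, including p0): 1⊕1⊕0⊕0⊕0⊕0⊕1⊕1 = 0
Overall=0, syndrome position=0 → no error.

none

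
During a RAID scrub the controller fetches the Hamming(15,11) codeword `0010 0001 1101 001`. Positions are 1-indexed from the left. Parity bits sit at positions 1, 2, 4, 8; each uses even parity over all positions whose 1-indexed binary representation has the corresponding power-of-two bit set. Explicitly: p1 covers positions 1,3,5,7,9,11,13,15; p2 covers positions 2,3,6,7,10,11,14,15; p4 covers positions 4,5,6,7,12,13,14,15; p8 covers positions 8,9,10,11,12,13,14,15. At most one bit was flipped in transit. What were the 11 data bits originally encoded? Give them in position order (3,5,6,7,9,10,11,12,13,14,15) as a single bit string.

s1: b1⊕b3⊕b5⊕b7⊕b9⊕b11⊕b13⊕b15 = 0⊕1⊕0⊕0⊕1⊕0⊕0⊕1 = 1
s2: b2⊕b3⊕b6⊕b7⊕b10⊕b11⊕b14⊕b15 = 0⊕1⊕0⊕0⊕1⊕0⊕0⊕1 = 1
s4: b4⊕b5⊕b6⊕b7⊕b12⊕b13⊕b14⊕b15 = 0⊕0⊕0⊕0⊕1⊕0⊕0⊕1 = 0
s8: b8⊕b9⊕b10⊕b11⊕b12⊕b13⊕b14⊕b15 = 1⊕1⊕1⊕0⊕1⊕0⊕0⊕1 = 1
Syndrome (s8...s1) = 1011 → position 11.
Flip bit 11: corrected codeword = 001000011111001
Data bits at positions 3,5,6,7,9,10,11,12,13,14,15: 10001111001

10001111001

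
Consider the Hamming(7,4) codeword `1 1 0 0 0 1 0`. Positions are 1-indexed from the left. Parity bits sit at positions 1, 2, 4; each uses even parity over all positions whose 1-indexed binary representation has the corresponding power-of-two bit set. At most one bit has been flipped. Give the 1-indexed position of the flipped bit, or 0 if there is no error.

5

s1: b1⊕b3⊕b5⊕b7 = 1⊕0⊕0⊕0 = 1
s2: b2⊕b3⊕b6⊕b7 = 1⊕0⊕1⊕0 = 0
s4: b4⊕b5⊕b6⊕b7 = 0⊕0⊕1⊕0 = 1
Syndrome (s4...s1) = 101 → position 5.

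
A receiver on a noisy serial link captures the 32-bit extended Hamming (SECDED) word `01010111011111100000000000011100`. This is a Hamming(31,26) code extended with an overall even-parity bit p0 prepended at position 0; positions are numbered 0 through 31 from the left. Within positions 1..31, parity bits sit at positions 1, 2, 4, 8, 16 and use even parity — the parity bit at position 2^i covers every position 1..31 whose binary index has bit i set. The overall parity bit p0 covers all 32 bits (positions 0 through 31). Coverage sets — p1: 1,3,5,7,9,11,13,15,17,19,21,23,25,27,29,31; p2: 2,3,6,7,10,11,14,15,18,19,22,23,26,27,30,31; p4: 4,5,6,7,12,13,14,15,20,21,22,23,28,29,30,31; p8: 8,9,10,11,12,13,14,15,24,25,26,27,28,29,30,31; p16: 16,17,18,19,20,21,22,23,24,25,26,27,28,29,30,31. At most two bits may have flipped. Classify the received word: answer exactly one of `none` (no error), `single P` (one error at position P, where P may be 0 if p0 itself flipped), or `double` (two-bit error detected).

s1: b1⊕b3⊕b5⊕b7⊕b9⊕b11⊕b13⊕b15⊕b17⊕b19⊕b21⊕b23⊕b25⊕b27⊕b29⊕b31 = 1⊕1⊕1⊕1⊕1⊕1⊕1⊕0⊕0⊕0⊕0⊕0⊕0⊕1⊕1⊕0 = 1
s2: b2⊕b3⊕b6⊕b7⊕b10⊕b11⊕b14⊕b15⊕b18⊕b19⊕b22⊕b23⊕b26⊕b27⊕b30⊕b31 = 0⊕1⊕1⊕1⊕1⊕1⊕1⊕0⊕0⊕0⊕0⊕0⊕0⊕1⊕0⊕0 = 1
s4: b4⊕b5⊕b6⊕b7⊕b12⊕b13⊕b14⊕b15⊕b20⊕b21⊕b22⊕b23⊕b28⊕b29⊕b30⊕b31 = 0⊕1⊕1⊕1⊕1⊕1⊕1⊕0⊕0⊕0⊕0⊕0⊕1⊕1⊕0⊕0 = 0
s8: b8⊕b9⊕b10⊕b11⊕b12⊕b13⊕b14⊕b15⊕b24⊕b25⊕b26⊕b27⊕b28⊕b29⊕b30⊕b31 = 0⊕1⊕1⊕1⊕1⊕1⊕1⊕0⊕0⊕0⊕0⊕1⊕1⊕1⊕0⊕0 = 1
s16: b16⊕b17⊕b18⊕b19⊕b20⊕b21⊕b22⊕b23⊕b24⊕b25⊕b26⊕b27⊕b28⊕b29⊕b30⊕b31 = 0⊕0⊕0⊕0⊕0⊕0⊕0⊕0⊕0⊕0⊕0⊕1⊕1⊕1⊕0⊕0 = 1
Syndrome (s16...s1) = 11011 → position 27.
Overall parity (XOR of all 32 bits, including p0): 0⊕1⊕0⊕1⊕0⊕1⊕1⊕1⊕0⊕1⊕1⊕1⊕1⊕1⊕1⊕0⊕0⊕0⊕0⊕0⊕0⊕0⊕0⊕0⊕0⊕0⊕0⊕1⊕1⊕1⊕0⊕0 = 0
Overall=0, syndrome position=27 → double-bit error detected (uncorrectable).

double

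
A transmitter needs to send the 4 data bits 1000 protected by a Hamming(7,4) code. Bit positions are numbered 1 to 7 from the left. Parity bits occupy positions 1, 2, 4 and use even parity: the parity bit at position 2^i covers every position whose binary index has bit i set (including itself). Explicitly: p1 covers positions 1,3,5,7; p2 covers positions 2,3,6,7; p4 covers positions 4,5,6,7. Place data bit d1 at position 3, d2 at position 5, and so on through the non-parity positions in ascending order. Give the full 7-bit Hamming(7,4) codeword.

Place data bits at non-power-of-two positions: b3=1, b5=0, b6=0, b7=0.
p1 = XOR of data positions {3,5,7} = 1⊕0⊕0 = 1
p2 = XOR of data positions {3,6,7} = 1⊕0⊕0 = 1
p4 = XOR of data positions {5,6,7} = 0⊕0⊕0 = 0
Codeword b1..b7 = 1110000

1110000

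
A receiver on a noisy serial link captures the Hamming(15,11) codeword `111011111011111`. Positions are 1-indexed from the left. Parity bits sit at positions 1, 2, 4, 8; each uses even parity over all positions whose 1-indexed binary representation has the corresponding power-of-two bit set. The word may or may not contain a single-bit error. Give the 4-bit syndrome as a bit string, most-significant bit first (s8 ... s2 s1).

1110

s1: b1⊕b3⊕b5⊕b7⊕b9⊕b11⊕b13⊕b15 = 1⊕1⊕1⊕1⊕1⊕1⊕1⊕1 = 0
s2: b2⊕b3⊕b6⊕b7⊕b10⊕b11⊕b14⊕b15 = 1⊕1⊕1⊕1⊕0⊕1⊕1⊕1 = 1
s4: b4⊕b5⊕b6⊕b7⊕b12⊕b13⊕b14⊕b15 = 0⊕1⊕1⊕1⊕1⊕1⊕1⊕1 = 1
s8: b8⊕b9⊕b10⊕b11⊕b12⊕b13⊕b14⊕b15 = 1⊕1⊕0⊕1⊕1⊕1⊕1⊕1 = 1
Syndrome (s8...s1) = 1110 → position 14.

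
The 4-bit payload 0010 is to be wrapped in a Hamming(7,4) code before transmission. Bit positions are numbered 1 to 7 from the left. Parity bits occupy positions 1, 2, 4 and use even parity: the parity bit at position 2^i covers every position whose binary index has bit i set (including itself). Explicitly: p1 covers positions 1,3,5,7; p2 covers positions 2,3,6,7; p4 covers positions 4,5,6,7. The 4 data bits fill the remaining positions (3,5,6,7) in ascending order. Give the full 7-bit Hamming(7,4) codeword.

0101010

Place data bits at non-power-of-two positions: b3=0, b5=0, b6=1, b7=0.
p1 = XOR of data positions {3,5,7} = 0⊕0⊕0 = 0
p2 = XOR of data positions {3,6,7} = 0⊕1⊕0 = 1
p4 = XOR of data positions {5,6,7} = 0⊕1⊕0 = 1
Codeword b1..b7 = 0101010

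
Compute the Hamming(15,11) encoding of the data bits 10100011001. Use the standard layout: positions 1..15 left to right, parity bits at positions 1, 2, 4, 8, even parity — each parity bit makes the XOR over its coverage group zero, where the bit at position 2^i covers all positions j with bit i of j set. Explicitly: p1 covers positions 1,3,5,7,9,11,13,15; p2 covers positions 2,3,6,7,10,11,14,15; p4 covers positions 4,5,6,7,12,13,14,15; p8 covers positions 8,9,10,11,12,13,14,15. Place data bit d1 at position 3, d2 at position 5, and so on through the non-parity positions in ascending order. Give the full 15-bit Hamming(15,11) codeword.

Place data bits at non-power-of-two positions: b3=1, b5=0, b6=1, b7=0, b9=0, b10=0, b11=1, b12=1, b13=0, b14=0, b15=1.
p1 = XOR of data positions {3,5,7,9,11,13,15} = 1⊕0⊕0⊕0⊕1⊕0⊕1 = 1
p2 = XOR of data positions {3,6,7,10,11,14,15} = 1⊕1⊕0⊕0⊕1⊕0⊕1 = 0
p4 = XOR of data positions {5,6,7,12,13,14,15} = 0⊕1⊕0⊕1⊕0⊕0⊕1 = 1
p8 = XOR of data positions {9,10,11,12,13,14,15} = 0⊕0⊕1⊕1⊕0⊕0⊕1 = 1
Codeword b1..b15 = 101101010011001

101101010011001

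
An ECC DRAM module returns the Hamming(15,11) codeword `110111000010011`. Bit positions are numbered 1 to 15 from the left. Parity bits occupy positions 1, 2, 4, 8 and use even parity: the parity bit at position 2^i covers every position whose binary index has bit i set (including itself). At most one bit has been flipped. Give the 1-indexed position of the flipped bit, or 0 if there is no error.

s1: b1⊕b3⊕b5⊕b7⊕b9⊕b11⊕b13⊕b15 = 1⊕0⊕1⊕0⊕0⊕1⊕0⊕1 = 0
s2: b2⊕b3⊕b6⊕b7⊕b10⊕b11⊕b14⊕b15 = 1⊕0⊕1⊕0⊕0⊕1⊕1⊕1 = 1
s4: b4⊕b5⊕b6⊕b7⊕b12⊕b13⊕b14⊕b15 = 1⊕1⊕1⊕0⊕0⊕0⊕1⊕1 = 1
s8: b8⊕b9⊕b10⊕b11⊕b12⊕b13⊕b14⊕b15 = 0⊕0⊕0⊕1⊕0⊕0⊕1⊕1 = 1
Syndrome (s8...s1) = 1110 → position 14.

14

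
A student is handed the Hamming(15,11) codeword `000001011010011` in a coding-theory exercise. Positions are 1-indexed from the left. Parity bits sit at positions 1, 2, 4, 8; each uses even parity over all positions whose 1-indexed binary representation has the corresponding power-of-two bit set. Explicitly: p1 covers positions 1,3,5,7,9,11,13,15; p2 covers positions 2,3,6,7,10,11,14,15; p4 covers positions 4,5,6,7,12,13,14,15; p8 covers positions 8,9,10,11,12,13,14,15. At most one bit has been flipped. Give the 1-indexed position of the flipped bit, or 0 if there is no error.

13

s1: b1⊕b3⊕b5⊕b7⊕b9⊕b11⊕b13⊕b15 = 0⊕0⊕0⊕0⊕1⊕1⊕0⊕1 = 1
s2: b2⊕b3⊕b6⊕b7⊕b10⊕b11⊕b14⊕b15 = 0⊕0⊕1⊕0⊕0⊕1⊕1⊕1 = 0
s4: b4⊕b5⊕b6⊕b7⊕b12⊕b13⊕b14⊕b15 = 0⊕0⊕1⊕0⊕0⊕0⊕1⊕1 = 1
s8: b8⊕b9⊕b10⊕b11⊕b12⊕b13⊕b14⊕b15 = 1⊕1⊕0⊕1⊕0⊕0⊕1⊕1 = 1
Syndrome (s8...s1) = 1101 → position 13.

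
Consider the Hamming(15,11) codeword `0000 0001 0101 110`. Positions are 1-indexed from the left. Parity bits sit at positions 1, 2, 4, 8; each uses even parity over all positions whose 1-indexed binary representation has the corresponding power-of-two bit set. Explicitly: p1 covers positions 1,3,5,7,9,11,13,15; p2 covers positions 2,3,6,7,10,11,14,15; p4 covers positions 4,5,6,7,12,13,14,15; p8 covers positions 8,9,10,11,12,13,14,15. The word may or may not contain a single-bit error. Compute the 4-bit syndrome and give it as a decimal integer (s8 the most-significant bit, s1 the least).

s1: b1⊕b3⊕b5⊕b7⊕b9⊕b11⊕b13⊕b15 = 0⊕0⊕0⊕0⊕0⊕0⊕1⊕0 = 1
s2: b2⊕b3⊕b6⊕b7⊕b10⊕b11⊕b14⊕b15 = 0⊕0⊕0⊕0⊕1⊕0⊕1⊕0 = 0
s4: b4⊕b5⊕b6⊕b7⊕b12⊕b13⊕b14⊕b15 = 0⊕0⊕0⊕0⊕1⊕1⊕1⊕0 = 1
s8: b8⊕b9⊕b10⊕b11⊕b12⊕b13⊕b14⊕b15 = 1⊕0⊕1⊕0⊕1⊕1⊕1⊕0 = 1
Syndrome (s8...s1) = 1101 → position 13.

13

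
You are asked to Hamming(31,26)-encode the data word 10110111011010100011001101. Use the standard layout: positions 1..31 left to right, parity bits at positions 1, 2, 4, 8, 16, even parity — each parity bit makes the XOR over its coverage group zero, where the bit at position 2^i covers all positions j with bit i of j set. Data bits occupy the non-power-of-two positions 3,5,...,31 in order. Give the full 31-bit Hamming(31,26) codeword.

Place data bits at non-power-of-two positions: b3=1, b5=0, b6=1, b7=1, b9=0, b10=1, b11=1, b12=1, b13=0, b14=1, b15=1, b17=0, b18=1, b19=0, b20=1, b21=0, b22=0, b23=0, b24=1, b25=1, b26=0, b27=0, b28=1, b29=1, b30=0, b31=1.
p1 = XOR of data positions {3,5,7,9,11,13,15,17,19,21,23,25,27,29,31} = 1⊕0⊕1⊕0⊕1⊕0⊕1⊕0⊕0⊕0⊕0⊕1⊕0⊕1⊕1 = 1
p2 = XOR of data positions {3,6,7,10,11,14,15,18,19,22,23,26,27,30,31} = 1⊕1⊕1⊕1⊕1⊕1⊕1⊕1⊕0⊕0⊕0⊕0⊕0⊕0⊕1 = 1
p4 = XOR of data positions {5,6,7,12,13,14,15,20,21,22,23,28,29,30,31} = 0⊕1⊕1⊕1⊕0⊕1⊕1⊕1⊕0⊕0⊕0⊕1⊕1⊕0⊕1 = 1
p8 = XOR of data positions {9,10,11,12,13,14,15,24,25,26,27,28,29,30,31} = 0⊕1⊕1⊕1⊕0⊕1⊕1⊕1⊕1⊕0⊕0⊕1⊕1⊕0⊕1 = 0
p16 = XOR of data positions {17,18,19,20,21,22,23,24,25,26,27,28,29,30,31} = 0⊕1⊕0⊕1⊕0⊕0⊕0⊕1⊕1⊕0⊕0⊕1⊕1⊕0⊕1 = 1
Codeword b1..b31 = 1111011001110111010100011001101

1111011001110111010100011001101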